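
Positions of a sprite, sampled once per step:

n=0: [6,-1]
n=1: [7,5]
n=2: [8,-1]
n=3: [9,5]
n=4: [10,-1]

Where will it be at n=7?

[13,5]

First: linear, +1 per step → 13 at step 7.
Second: cycles through -1, 5 every 2 steps. Step 7 lands at position 1 of the cycle → 5.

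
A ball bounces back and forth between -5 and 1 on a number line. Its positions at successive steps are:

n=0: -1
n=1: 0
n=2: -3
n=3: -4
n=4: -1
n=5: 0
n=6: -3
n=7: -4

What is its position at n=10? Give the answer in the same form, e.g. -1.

The value travels 3 per step and bounces off the walls at -5 and 1.
  step 8: -4 → -1
  step 9: -1 → 0
  step 10: 0 → -3

-3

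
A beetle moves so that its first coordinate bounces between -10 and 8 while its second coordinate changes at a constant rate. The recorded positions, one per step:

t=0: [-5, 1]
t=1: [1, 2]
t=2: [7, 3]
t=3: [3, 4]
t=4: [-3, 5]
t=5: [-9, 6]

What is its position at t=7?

[1, 8]

The first coordinate reflects between -10 and 8, moving 6 per step.
  step 6: -9 → -5
  step 7: -5 → 1
The second coordinate changes by +1 each step: at step 7 it is 8.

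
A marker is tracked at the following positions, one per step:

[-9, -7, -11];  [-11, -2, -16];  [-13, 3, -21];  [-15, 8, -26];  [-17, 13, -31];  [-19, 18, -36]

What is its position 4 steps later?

[-27, 38, -56]

Constant displacement of [-2, +5, -5] per step.
step 6: [-19, 18, -36] + [-2, +5, -5] → [-21, 23, -41]
step 7: [-21, 23, -41] + [-2, +5, -5] → [-23, 28, -46]
step 8: [-23, 28, -46] + [-2, +5, -5] → [-25, 33, -51]
step 9: [-25, 33, -51] + [-2, +5, -5] → [-27, 38, -56]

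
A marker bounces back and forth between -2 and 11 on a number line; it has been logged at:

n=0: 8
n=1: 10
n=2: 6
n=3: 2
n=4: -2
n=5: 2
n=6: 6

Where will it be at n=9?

The value reflects between -2 and 11, moving 4 per step.
  step 7: 6 → 10
  step 8: 10 → 8
  step 9: 8 → 4

4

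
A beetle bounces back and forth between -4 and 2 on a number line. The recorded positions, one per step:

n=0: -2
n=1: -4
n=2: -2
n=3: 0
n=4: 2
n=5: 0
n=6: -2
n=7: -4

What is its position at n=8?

-2

The value reflects between -4 and 2, moving 2 per step.
  step 8: -4 → -2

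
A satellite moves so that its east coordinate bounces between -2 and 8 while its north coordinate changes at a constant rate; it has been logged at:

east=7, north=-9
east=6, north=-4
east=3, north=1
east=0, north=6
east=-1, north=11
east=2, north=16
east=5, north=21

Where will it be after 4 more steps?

The east coordinate reflects between -2 and 8, moving 3 per step.
  step 7: 5 → 8
  step 8: 8 → 5
  step 9: 5 → 2
  step 10: 2 → -1
The north coordinate changes by +5 each step: at step 10 it is 41.

east=-1, north=41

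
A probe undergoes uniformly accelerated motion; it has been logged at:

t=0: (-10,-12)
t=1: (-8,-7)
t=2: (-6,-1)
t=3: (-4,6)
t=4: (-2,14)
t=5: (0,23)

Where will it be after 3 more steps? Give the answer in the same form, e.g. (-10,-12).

Successive displacements: (+2,+5), (+2,+6), (+2,+7), (+2,+8), (+2,+9) — each changes by (+0,+1).
step 6: (0,23) + (+2,+10) → (2,33)
step 7: (2,33) + (+2,+11) → (4,44)
step 8: (4,44) + (+2,+12) → (6,56)

(6,56)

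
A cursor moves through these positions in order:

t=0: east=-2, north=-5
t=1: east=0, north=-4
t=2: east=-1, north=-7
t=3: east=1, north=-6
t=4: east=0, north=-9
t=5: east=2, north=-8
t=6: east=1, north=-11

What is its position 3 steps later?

east=4, north=-12

The moves between consecutive positions are (+2,+1), (-1,-3), (+2,+1), (-1,-3), (+2,+1), (-1,-3); they repeat the 2-cycle [(+2,+1), (-1,-3)].
step 7: apply (+2,+1) → east=3, north=-10
step 8: apply (-1,-3) → east=2, north=-13
step 9: apply (+2,+1) → east=4, north=-12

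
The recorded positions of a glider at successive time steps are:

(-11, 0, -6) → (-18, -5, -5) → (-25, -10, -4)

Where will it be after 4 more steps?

(-53, -30, 0)

The position changes by (-7, -5, +1) every step.
step 3: (-25, -10, -4) + (-7, -5, +1) → (-32, -15, -3)
step 4: (-32, -15, -3) + (-7, -5, +1) → (-39, -20, -2)
step 5: (-39, -20, -2) + (-7, -5, +1) → (-46, -25, -1)
step 6: (-46, -25, -1) + (-7, -5, +1) → (-53, -30, 0)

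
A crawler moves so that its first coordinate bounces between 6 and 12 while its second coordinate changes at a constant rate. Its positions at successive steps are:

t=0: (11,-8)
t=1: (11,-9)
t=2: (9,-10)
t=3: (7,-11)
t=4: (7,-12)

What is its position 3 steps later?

The first coordinate reflects between 6 and 12, moving 2 per step.
  step 5: 7 → 9
  step 6: 9 → 11
  step 7: 11 → 11
The second coordinate changes by -1 each step: at step 7 it is -15.

(11,-15)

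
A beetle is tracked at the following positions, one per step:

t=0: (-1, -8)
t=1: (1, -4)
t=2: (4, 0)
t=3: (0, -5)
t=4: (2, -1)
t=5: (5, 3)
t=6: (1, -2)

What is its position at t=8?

(6, 6)

The moves between consecutive positions are (+2, +4), (+3, +4), (-4, -5), (+2, +4), (+3, +4), (-4, -5); they repeat the 3-cycle [(+2, +4), (+3, +4), (-4, -5)].
step 7: apply (+2, +4) → (3, 2)
step 8: apply (+3, +4) → (6, 6)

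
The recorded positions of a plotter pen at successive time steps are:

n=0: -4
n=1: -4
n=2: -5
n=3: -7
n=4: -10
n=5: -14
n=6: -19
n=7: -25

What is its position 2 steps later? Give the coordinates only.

Successive displacements: +0, -1, -2, -3, -4, -5, -6 — each changes by -1.
step 8: -25 − 7 → -32
step 9: -32 − 8 → -40

-40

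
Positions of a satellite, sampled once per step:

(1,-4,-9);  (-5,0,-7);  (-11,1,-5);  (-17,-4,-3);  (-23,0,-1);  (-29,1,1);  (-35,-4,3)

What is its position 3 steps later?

(-53,-4,9)

First: linear, -6 per step → -53 at step 9.
Second: cycles through -4, 0, 1 every 3 steps. Step 9 lands at position 0 of the cycle → -4.
Third: linear, +2 per step → 9 at step 9.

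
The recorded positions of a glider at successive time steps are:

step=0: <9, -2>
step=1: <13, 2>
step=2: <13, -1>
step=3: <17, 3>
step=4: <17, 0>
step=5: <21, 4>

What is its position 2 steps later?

The moves between consecutive positions are <+4, +4>, <+0, -3>, <+4, +4>, <+0, -3>, <+4, +4>; they repeat the 2-cycle [<+4, +4>, <+0, -3>].
step 6: apply <+0, -3> → <21, 1>
step 7: apply <+4, +4> → <25, 5>

<25, 5>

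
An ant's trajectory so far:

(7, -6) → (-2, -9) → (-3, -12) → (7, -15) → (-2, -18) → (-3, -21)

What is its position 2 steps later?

First: cycles through 7, -2, -3 every 3 steps. Step 7 lands at position 1 of the cycle → -2.
Second: linear, -3 per step → -27 at step 7.

(-2, -27)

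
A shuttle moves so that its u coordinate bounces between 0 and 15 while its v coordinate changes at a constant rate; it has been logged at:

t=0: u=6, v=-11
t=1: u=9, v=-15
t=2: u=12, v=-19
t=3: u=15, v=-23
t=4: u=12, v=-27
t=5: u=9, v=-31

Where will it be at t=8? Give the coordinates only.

u=0, v=-43

The u coordinate travels 3 per step and bounces off the walls at 0 and 15.
  step 6: 9 → 6
  step 7: 6 → 3
  step 8: 3 → 0
The v coordinate changes by -4 each step: at step 8 it is -43.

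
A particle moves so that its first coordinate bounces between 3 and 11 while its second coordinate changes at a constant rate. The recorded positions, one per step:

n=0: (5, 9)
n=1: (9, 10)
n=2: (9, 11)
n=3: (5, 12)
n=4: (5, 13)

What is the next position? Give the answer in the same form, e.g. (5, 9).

The first coordinate reflects between 3 and 11, moving 4 per step.
  step 5: 5 → 9
The second coordinate changes by +1 each step: at step 5 it is 14.

(9, 14)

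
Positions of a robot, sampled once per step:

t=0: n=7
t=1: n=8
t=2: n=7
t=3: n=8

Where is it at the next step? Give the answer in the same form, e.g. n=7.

n=7

Consecutive displacements +1, -1, +1 scale by a factor of -1 each step.
step 4: 8 − 1 → n=7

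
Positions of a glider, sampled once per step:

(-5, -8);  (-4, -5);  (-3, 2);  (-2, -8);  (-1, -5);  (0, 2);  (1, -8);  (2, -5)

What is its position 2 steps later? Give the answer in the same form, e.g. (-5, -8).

(4, -8)

The first coordinate changes by +1 each step, so at step 9 it is -5 + 9·(1) = 4.
The second coordinate repeats the cycle [-8, -5, 2] with period 3; step 9 mod 3 = 0, giving -8.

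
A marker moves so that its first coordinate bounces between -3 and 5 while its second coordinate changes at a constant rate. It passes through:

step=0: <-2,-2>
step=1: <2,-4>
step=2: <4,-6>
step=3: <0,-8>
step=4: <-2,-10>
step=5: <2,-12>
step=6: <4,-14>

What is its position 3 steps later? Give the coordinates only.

The first coordinate reflects between -3 and 5, moving 4 per step.
  step 7: 4 → 0
  step 8: 0 → -2
  step 9: -2 → 2
The second coordinate changes by -2 each step: at step 9 it is -20.

<2,-20>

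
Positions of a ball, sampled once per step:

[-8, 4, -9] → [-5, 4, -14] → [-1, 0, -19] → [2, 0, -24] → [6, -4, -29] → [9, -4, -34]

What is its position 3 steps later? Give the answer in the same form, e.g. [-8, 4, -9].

The moves between consecutive positions are [+3, +0, -5], [+4, -4, -5], [+3, +0, -5], [+4, -4, -5], [+3, +0, -5]; they repeat the 2-cycle [[+3, +0, -5], [+4, -4, -5]].
step 6: apply [+4, -4, -5] → [13, -8, -39]
step 7: apply [+3, +0, -5] → [16, -8, -44]
step 8: apply [+4, -4, -5] → [20, -12, -49]

[20, -12, -49]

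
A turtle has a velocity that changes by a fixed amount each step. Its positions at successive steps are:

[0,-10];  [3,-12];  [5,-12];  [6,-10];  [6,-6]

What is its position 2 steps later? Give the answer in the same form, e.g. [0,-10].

First differences are [+3,-2], [+2,+0], [+1,+2], [+0,+4]; their common second difference is [-1,+2] (constant acceleration).
step 5: [6,-6] + [-1,+6] → [5,0]
step 6: [5,0] + [-2,+8] → [3,8]

[3,8]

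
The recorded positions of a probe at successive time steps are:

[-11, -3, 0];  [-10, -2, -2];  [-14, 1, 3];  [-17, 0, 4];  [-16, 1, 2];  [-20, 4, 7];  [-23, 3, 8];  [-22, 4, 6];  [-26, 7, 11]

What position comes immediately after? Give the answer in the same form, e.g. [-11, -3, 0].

Step-to-step displacements: [+1, +1, -2], [-4, +3, +5], [-3, -1, +1], [+1, +1, -2], [-4, +3, +5], [-3, -1, +1], [+1, +1, -2], [-4, +3, +5] — a repeating cycle of length 3.
step 9: apply [-3, -1, +1] → [-29, 6, 12]

[-29, 6, 12]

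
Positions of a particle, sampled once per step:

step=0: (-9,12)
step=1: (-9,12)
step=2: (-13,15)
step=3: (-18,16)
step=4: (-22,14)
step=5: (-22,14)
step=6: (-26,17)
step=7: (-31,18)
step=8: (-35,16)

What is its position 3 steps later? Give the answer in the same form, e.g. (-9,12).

(-44,20)

Step-to-step displacements: (+0,+0), (-4,+3), (-5,+1), (-4,-2), (+0,+0), (-4,+3), (-5,+1), (-4,-2) — a repeating cycle of length 4.
step 9: apply (+0,+0) → (-35,16)
step 10: apply (-4,+3) → (-39,19)
step 11: apply (-5,+1) → (-44,20)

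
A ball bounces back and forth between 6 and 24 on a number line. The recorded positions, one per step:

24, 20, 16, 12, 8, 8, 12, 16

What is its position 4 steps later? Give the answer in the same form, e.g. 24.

The value reflects between 6 and 24, moving 4 per step.
  step 8: 16 → 20
  step 9: 20 → 24
  step 10: 24 → 20
  step 11: 20 → 16

16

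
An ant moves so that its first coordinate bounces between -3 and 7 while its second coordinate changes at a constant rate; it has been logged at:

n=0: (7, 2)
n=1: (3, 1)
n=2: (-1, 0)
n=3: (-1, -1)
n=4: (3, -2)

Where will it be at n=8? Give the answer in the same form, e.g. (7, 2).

(-1, -6)

The first coordinate reflects between -3 and 7, moving 4 per step.
  step 5: 3 → 7
  step 6: 7 → 3
  step 7: 3 → -1
  step 8: -1 → -1
The second coordinate changes by -1 each step: at step 8 it is -6.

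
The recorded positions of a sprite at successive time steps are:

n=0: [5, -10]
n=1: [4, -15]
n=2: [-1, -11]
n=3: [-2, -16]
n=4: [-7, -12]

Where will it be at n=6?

The moves between consecutive positions are [-1, -5], [-5, +4], [-1, -5], [-5, +4]; they repeat the 2-cycle [[-1, -5], [-5, +4]].
step 5: apply [-1, -5] → [-8, -17]
step 6: apply [-5, +4] → [-13, -13]

[-13, -13]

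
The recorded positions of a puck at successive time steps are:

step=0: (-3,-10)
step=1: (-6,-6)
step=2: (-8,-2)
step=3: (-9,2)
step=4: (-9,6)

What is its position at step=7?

(-3,18)

First differences are (-3,+4), (-2,+4), (-1,+4), (+0,+4); their common second difference is (+1,+0) (constant acceleration).
step 5: (-9,6) + (+1,+4) → (-8,10)
step 6: (-8,10) + (+2,+4) → (-6,14)
step 7: (-6,14) + (+3,+4) → (-3,18)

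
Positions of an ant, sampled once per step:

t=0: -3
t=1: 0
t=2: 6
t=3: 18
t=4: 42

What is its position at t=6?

186

The jumps are +3, +6, +12, +24 — a geometric progression with ratio 2.
step 5: 42 + 48 → 90
step 6: 90 + 96 → 186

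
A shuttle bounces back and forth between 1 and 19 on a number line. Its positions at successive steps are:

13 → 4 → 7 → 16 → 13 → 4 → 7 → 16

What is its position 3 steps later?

The value reflects between 1 and 19, moving 9 per step.
  step 8: 16 → 13
  step 9: 13 → 4
  step 10: 4 → 7

7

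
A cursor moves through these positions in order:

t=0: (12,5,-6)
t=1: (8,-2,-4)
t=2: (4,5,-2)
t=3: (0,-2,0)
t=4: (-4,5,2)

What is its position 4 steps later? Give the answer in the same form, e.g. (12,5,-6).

(-20,5,10)

First: linear, -4 per step → -20 at step 8.
Second: cycles through 5, -2 every 2 steps. Step 8 lands at position 0 of the cycle → 5.
Third: linear, +2 per step → 10 at step 8.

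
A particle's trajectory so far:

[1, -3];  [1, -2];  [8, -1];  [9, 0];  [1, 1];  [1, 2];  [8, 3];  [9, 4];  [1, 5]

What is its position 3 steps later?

First: cycles through 1, 1, 8, 9 every 4 steps. Step 11 lands at position 3 of the cycle → 9.
Second: linear, +1 per step → 8 at step 11.

[9, 8]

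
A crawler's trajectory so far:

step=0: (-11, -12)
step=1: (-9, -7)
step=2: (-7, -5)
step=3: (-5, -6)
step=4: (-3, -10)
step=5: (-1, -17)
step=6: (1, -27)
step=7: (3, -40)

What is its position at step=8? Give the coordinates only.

(5, -56)

First differences are (+2, +5), (+2, +2), (+2, -1), (+2, -4), (+2, -7), (+2, -10), (+2, -13); their common second difference is (+0, -3) (constant acceleration).
step 8: (3, -40) + (+2, -16) → (5, -56)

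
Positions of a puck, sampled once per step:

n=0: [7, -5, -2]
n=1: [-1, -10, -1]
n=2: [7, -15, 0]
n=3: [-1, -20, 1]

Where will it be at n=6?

The first coordinate repeats the cycle [7, -1] with period 2; step 6 mod 2 = 0, giving 7.
The second coordinate changes by -5 each step, so at step 6 it is -5 + 6·(-5) = -35.
The third coordinate changes by +1 each step, so at step 6 it is -2 + 6·(1) = 4.

[7, -35, 4]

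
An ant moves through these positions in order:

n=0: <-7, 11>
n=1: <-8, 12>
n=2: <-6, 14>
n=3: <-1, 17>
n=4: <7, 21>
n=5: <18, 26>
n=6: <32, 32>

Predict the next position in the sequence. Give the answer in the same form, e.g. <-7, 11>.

<49, 39>

Taking differences between consecutive positions: <-1, +1>, <+2, +2>, <+5, +3>, <+8, +4>, <+11, +5>, <+14, +6>. These grow by <+3, +1> each step.
step 7: <32, 32> + <+17, +7> → <49, 39>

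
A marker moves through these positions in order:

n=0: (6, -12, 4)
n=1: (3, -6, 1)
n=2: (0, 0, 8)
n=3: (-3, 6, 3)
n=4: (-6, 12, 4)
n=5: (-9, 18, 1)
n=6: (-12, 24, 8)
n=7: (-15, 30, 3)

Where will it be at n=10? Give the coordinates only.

(-24, 48, 8)

The first coordinate changes by -3 each step, so at step 10 it is 6 + 10·(-3) = -24.
The second coordinate changes by +6 each step, so at step 10 it is -12 + 10·(6) = 48.
The third coordinate repeats the cycle [4, 1, 8, 3] with period 4; step 10 mod 4 = 2, giving 8.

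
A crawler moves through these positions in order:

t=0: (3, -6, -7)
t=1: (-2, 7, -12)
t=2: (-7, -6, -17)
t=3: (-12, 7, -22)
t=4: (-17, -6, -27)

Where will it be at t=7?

(-32, 7, -42)

First: linear, -5 per step → -32 at step 7.
Second: cycles through -6, 7 every 2 steps. Step 7 lands at position 1 of the cycle → 7.
Third: linear, -5 per step → -42 at step 7.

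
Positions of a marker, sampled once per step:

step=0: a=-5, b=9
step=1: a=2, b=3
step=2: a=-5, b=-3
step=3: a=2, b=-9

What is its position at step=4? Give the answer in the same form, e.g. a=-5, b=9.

The a coordinate repeats the cycle [-5, 2] with period 2; step 4 mod 2 = 0, giving -5.
The b coordinate changes by -6 each step, so at step 4 it is 9 + 4·(-6) = -15.

a=-5, b=-15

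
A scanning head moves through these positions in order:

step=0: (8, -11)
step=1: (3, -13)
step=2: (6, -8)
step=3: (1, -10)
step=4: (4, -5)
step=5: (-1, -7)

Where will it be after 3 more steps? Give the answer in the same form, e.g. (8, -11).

Differencing gives (-5, -2), (+3, +5), (-5, -2), (+3, +5), (-5, -2). This is the pattern (-5, -2), (+3, +5) repeated.
step 6: apply (+3, +5) → (2, -2)
step 7: apply (-5, -2) → (-3, -4)
step 8: apply (+3, +5) → (0, 1)

(0, 1)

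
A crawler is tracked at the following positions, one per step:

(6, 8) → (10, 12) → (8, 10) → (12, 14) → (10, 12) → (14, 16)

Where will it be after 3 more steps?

(14, 16)

Differencing gives (+4, +4), (-2, -2), (+4, +4), (-2, -2), (+4, +4). This is the pattern (+4, +4), (-2, -2) repeated.
step 6: apply (-2, -2) → (12, 14)
step 7: apply (+4, +4) → (16, 18)
step 8: apply (-2, -2) → (14, 16)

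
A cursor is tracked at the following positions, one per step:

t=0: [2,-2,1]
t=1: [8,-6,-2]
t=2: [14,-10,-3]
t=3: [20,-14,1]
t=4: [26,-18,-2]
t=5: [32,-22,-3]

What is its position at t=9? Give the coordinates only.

[56,-38,1]

The first coordinate changes by +6 each step, so at step 9 it is 2 + 9·(6) = 56.
The second coordinate changes by -4 each step, so at step 9 it is -2 + 9·(-4) = -38.
The third coordinate repeats the cycle [1, -2, -3] with period 3; step 9 mod 3 = 0, giving 1.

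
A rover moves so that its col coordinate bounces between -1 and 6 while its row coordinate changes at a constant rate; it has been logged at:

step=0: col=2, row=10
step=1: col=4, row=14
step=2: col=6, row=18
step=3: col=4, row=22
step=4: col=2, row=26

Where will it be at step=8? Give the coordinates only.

The col coordinate travels 2 per step and bounces off the walls at -1 and 6.
  step 5: 2 → 0
  step 6: 0 → 0
  step 7: 0 → 2
  step 8: 2 → 4
The row coordinate changes by +4 each step: at step 8 it is 42.

col=4, row=42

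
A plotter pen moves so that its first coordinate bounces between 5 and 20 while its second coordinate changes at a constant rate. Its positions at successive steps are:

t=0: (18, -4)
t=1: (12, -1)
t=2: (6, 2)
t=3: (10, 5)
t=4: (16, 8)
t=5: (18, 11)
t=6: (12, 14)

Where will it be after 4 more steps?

(18, 26)

The first coordinate reflects between 5 and 20, moving 6 per step.
  step 7: 12 → 6
  step 8: 6 → 10
  step 9: 10 → 16
  step 10: 16 → 18
The second coordinate changes by +3 each step: at step 10 it is 26.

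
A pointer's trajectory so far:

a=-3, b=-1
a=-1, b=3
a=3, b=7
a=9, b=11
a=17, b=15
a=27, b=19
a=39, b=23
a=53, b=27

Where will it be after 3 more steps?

First differences are (+2,+4), (+4,+4), (+6,+4), (+8,+4), (+10,+4), (+12,+4), (+14,+4); their common second difference is (+2,+0) (constant acceleration).
step 8: a=53, b=27 + (+16,+4) → a=69, b=31
step 9: a=69, b=31 + (+18,+4) → a=87, b=35
step 10: a=87, b=35 + (+20,+4) → a=107, b=39

a=107, b=39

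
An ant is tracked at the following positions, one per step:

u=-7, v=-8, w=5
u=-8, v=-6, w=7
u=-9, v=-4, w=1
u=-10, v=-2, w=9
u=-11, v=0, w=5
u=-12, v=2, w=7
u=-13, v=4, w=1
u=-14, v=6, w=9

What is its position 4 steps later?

u=-18, v=14, w=9

The u coordinate changes by -1 each step, so at step 11 it is -7 + 11·(-1) = -18.
The v coordinate changes by +2 each step, so at step 11 it is -8 + 11·(2) = 14.
The w coordinate repeats the cycle [5, 7, 1, 9] with period 4; step 11 mod 4 = 3, giving 9.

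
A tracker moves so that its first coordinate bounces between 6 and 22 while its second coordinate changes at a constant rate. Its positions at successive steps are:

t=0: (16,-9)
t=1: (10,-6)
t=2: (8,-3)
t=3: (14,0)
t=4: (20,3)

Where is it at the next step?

The first coordinate travels 6 per step and bounces off the walls at 6 and 22.
  step 5: 20 → 18
The second coordinate changes by +3 each step: at step 5 it is 6.

(18,6)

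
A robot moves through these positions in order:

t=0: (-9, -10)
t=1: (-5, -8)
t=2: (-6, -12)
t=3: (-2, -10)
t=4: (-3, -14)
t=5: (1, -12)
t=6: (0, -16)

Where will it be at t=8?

Step-to-step displacements: (+4, +2), (-1, -4), (+4, +2), (-1, -4), (+4, +2), (-1, -4) — a repeating cycle of length 2.
step 7: apply (+4, +2) → (4, -14)
step 8: apply (-1, -4) → (3, -18)

(3, -18)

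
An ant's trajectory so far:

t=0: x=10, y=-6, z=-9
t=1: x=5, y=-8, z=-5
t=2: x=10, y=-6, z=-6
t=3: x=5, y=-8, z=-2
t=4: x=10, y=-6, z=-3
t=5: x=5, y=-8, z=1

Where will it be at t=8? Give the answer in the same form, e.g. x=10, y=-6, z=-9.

Step-to-step displacements: (-5, -2, +4), (+5, +2, -1), (-5, -2, +4), (+5, +2, -1), (-5, -2, +4) — a repeating cycle of length 2.
step 6: apply (+5, +2, -1) → x=10, y=-6, z=0
step 7: apply (-5, -2, +4) → x=5, y=-8, z=4
step 8: apply (+5, +2, -1) → x=10, y=-6, z=3

x=10, y=-6, z=3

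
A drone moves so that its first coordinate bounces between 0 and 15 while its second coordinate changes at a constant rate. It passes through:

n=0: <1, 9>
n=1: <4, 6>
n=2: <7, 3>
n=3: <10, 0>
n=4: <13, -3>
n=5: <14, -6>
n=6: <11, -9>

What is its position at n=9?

The first coordinate reflects between 0 and 15, moving 3 per step.
  step 7: 11 → 8
  step 8: 8 → 5
  step 9: 5 → 2
The second coordinate changes by -3 each step: at step 9 it is -18.

<2, -18>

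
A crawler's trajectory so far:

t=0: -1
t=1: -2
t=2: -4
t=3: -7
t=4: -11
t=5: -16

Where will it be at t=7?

Successive displacements: -1, -2, -3, -4, -5 — each changes by -1.
step 6: -16 − 6 → -22
step 7: -22 − 7 → -29

-29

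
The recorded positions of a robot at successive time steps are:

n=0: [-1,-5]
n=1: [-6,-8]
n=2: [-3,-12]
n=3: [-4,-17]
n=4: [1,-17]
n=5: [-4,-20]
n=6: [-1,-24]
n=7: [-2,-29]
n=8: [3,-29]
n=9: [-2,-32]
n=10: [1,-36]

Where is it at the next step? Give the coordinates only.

[0,-41]

Differencing gives [-5,-3], [+3,-4], [-1,-5], [+5,+0], [-5,-3], [+3,-4], [-1,-5], [+5,+0], [-5,-3], [+3,-4]. This is the pattern [-5,-3], [+3,-4], [-1,-5], [+5,+0] repeated.
step 11: apply [-1,-5] → [0,-41]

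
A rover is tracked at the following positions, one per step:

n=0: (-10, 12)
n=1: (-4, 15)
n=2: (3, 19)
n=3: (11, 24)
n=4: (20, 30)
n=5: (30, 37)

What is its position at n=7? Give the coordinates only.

(53, 54)

First differences are (+6, +3), (+7, +4), (+8, +5), (+9, +6), (+10, +7); their common second difference is (+1, +1) (constant acceleration).
step 6: (30, 37) + (+11, +8) → (41, 45)
step 7: (41, 45) + (+12, +9) → (53, 54)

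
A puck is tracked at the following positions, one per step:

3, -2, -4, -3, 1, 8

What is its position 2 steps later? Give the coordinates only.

Taking differences between consecutive positions: -5, -2, +1, +4, +7. These grow by +3 each step.
step 6: 8 + 10 → 18
step 7: 18 + 13 → 31

31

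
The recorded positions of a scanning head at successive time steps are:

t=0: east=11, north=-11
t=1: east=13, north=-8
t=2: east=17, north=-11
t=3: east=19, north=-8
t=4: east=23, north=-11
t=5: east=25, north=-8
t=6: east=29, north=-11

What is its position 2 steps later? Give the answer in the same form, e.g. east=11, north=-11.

Step-to-step displacements: (+2, +3), (+4, -3), (+2, +3), (+4, -3), (+2, +3), (+4, -3) — a repeating cycle of length 2.
step 7: apply (+2, +3) → east=31, north=-8
step 8: apply (+4, -3) → east=35, north=-11

east=35, north=-11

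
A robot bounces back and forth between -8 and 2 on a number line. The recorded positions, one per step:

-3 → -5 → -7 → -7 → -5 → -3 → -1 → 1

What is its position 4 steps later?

The value reflects between -8 and 2, moving 2 per step.
  step 8: 1 → 1
  step 9: 1 → -1
  step 10: -1 → -3
  step 11: -3 → -5

-5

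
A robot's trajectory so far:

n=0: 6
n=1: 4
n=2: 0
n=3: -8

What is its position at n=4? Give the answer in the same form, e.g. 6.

Consecutive displacements -2, -4, -8 scale by a factor of 2 each step.
step 4: -8 − 16 → -24

-24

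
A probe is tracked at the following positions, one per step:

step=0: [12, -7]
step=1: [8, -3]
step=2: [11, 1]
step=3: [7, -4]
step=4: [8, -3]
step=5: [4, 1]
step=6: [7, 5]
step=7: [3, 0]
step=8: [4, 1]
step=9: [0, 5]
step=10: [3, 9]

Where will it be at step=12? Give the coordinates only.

Step-to-step displacements: [-4, +4], [+3, +4], [-4, -5], [+1, +1], [-4, +4], [+3, +4], [-4, -5], [+1, +1], [-4, +4], [+3, +4] — a repeating cycle of length 4.
step 11: apply [-4, -5] → [-1, 4]
step 12: apply [+1, +1] → [0, 5]

[0, 5]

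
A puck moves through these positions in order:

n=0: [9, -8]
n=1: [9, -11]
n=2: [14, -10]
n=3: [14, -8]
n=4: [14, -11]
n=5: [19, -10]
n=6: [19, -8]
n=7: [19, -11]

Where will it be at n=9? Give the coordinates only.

[24, -8]

Differencing gives [+0, -3], [+5, +1], [+0, +2], [+0, -3], [+5, +1], [+0, +2], [+0, -3]. This is the pattern [+0, -3], [+5, +1], [+0, +2] repeated.
step 8: apply [+5, +1] → [24, -10]
step 9: apply [+0, +2] → [24, -8]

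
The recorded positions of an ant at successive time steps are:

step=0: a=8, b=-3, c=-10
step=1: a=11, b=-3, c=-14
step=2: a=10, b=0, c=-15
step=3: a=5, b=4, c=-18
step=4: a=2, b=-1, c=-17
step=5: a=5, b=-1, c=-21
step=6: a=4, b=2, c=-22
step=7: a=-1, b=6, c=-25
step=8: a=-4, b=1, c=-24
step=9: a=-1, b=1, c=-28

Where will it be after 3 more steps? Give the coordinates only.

a=-10, b=3, c=-31

Step-to-step displacements: (+3,+0,-4), (-1,+3,-1), (-5,+4,-3), (-3,-5,+1), (+3,+0,-4), (-1,+3,-1), (-5,+4,-3), (-3,-5,+1), (+3,+0,-4) — a repeating cycle of length 4.
step 10: apply (-1,+3,-1) → a=-2, b=4, c=-29
step 11: apply (-5,+4,-3) → a=-7, b=8, c=-32
step 12: apply (-3,-5,+1) → a=-10, b=3, c=-31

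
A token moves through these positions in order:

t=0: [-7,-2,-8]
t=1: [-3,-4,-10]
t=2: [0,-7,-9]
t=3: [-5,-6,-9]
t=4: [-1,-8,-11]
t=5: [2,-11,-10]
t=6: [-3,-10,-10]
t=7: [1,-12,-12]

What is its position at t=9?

[-1,-14,-11]

Differencing gives [+4,-2,-2], [+3,-3,+1], [-5,+1,+0], [+4,-2,-2], [+3,-3,+1], [-5,+1,+0], [+4,-2,-2]. This is the pattern [+4,-2,-2], [+3,-3,+1], [-5,+1,+0] repeated.
step 8: apply [+3,-3,+1] → [4,-15,-11]
step 9: apply [-5,+1,+0] → [-1,-14,-11]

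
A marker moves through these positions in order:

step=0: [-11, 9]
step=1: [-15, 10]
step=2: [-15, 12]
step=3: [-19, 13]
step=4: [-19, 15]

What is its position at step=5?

[-23, 16]

The moves between consecutive positions are [-4, +1], [+0, +2], [-4, +1], [+0, +2]; they repeat the 2-cycle [[-4, +1], [+0, +2]].
step 5: apply [-4, +1] → [-23, 16]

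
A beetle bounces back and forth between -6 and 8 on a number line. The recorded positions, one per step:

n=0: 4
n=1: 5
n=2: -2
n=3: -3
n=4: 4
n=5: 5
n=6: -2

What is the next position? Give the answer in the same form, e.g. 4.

-3

The value travels 7 per step and bounces off the walls at -6 and 8.
  step 7: -2 → -3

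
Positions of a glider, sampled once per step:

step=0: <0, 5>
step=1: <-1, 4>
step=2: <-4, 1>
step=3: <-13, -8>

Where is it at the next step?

Consecutive displacements <-1, -1>, <-3, -3>, <-9, -9> scale by a factor of 3 each step.
step 4: <-13, -8> + <-27, -27> → <-40, -35>

<-40, -35>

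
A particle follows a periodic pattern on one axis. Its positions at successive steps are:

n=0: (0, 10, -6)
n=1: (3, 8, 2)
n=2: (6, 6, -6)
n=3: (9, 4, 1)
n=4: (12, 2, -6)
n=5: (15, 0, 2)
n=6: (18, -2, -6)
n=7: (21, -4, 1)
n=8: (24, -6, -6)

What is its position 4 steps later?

(36, -14, -6)

First: linear, +3 per step → 36 at step 12.
Second: linear, -2 per step → -14 at step 12.
Third: cycles through -6, 2, -6, 1 every 4 steps. Step 12 lands at position 0 of the cycle → -6.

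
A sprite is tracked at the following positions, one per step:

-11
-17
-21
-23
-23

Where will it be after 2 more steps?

First differences are -6, -4, -2, +0; their common second difference is +2 (constant acceleration).
step 5: -23 + 2 → -21
step 6: -21 + 4 → -17

-17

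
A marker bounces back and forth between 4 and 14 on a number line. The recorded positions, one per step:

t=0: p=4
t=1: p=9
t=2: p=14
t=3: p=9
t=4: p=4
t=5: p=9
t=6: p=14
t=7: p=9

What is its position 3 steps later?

The value travels 5 per step and bounces off the walls at 4 and 14.
  step 8: 9 → 4
  step 9: 4 → 9
  step 10: 9 → 14

p=14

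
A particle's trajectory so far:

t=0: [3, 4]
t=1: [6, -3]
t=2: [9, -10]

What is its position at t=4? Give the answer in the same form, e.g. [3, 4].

[15, -24]

Constant displacement of [+3, -7] per step.
step 3: [9, -10] + [+3, -7] → [12, -17]
step 4: [12, -17] + [+3, -7] → [15, -24]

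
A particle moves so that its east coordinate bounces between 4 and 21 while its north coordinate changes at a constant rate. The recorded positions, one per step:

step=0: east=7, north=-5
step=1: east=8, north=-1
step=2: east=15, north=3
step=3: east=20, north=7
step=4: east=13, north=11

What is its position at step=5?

east=6, north=15

The east coordinate travels 7 per step and bounces off the walls at 4 and 21.
  step 5: 13 → 6
The north coordinate changes by +4 each step: at step 5 it is 15.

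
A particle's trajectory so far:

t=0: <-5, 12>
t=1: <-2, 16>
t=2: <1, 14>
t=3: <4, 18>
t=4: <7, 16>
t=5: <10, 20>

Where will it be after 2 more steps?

<16, 22>

Differencing gives <+3, +4>, <+3, -2>, <+3, +4>, <+3, -2>, <+3, +4>. This is the pattern <+3, +4>, <+3, -2> repeated.
step 6: apply <+3, -2> → <13, 18>
step 7: apply <+3, +4> → <16, 22>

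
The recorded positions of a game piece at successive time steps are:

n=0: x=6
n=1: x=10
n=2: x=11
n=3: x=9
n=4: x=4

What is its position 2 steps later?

x=-15

First differences are +4, +1, -2, -5; their common second difference is -3 (constant acceleration).
step 5: 4 − 8 → x=-4
step 6: -4 − 11 → x=-15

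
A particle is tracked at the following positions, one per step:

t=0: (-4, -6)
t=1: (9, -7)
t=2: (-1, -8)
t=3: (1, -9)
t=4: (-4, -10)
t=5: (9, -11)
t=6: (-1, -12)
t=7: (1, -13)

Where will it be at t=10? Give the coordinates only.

First: cycles through -4, 9, -1, 1 every 4 steps. Step 10 lands at position 2 of the cycle → -1.
Second: linear, -1 per step → -16 at step 10.

(-1, -16)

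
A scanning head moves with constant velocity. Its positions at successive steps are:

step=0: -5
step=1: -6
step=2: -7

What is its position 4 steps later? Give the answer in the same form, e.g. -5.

The position changes by -1 every step.
step 3: -7 − 1 → -8
step 4: -8 − 1 → -9
step 5: -9 − 1 → -10
step 6: -10 − 1 → -11

-11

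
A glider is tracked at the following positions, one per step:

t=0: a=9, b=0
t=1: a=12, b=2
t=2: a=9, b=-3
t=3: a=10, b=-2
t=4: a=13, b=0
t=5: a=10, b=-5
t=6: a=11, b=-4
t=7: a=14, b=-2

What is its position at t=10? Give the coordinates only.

a=15, b=-4

The moves between consecutive positions are (+3,+2), (-3,-5), (+1,+1), (+3,+2), (-3,-5), (+1,+1), (+3,+2); they repeat the 3-cycle [(+3,+2), (-3,-5), (+1,+1)].
step 8: apply (-3,-5) → a=11, b=-7
step 9: apply (+1,+1) → a=12, b=-6
step 10: apply (+3,+2) → a=15, b=-4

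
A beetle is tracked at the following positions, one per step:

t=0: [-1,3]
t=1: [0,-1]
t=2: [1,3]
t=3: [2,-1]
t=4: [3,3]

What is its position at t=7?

The first coordinate changes by +1 each step, so at step 7 it is -1 + 7·(1) = 6.
The second coordinate repeats the cycle [3, -1] with period 2; step 7 mod 2 = 1, giving -1.

[6,-1]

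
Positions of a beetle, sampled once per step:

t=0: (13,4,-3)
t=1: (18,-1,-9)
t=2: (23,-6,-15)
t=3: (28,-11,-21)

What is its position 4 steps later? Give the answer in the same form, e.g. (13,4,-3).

(48,-31,-45)

Each step adds (+5,-5,-6) to the position.
step 4: (28,-11,-21) + (+5,-5,-6) → (33,-16,-27)
step 5: (33,-16,-27) + (+5,-5,-6) → (38,-21,-33)
step 6: (38,-21,-33) + (+5,-5,-6) → (43,-26,-39)
step 7: (43,-26,-39) + (+5,-5,-6) → (48,-31,-45)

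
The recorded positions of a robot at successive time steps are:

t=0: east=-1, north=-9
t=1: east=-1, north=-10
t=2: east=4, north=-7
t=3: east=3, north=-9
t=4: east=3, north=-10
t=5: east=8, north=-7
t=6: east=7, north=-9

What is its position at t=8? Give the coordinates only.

Differencing gives (+0,-1), (+5,+3), (-1,-2), (+0,-1), (+5,+3), (-1,-2). This is the pattern (+0,-1), (+5,+3), (-1,-2) repeated.
step 7: apply (+0,-1) → east=7, north=-10
step 8: apply (+5,+3) → east=12, north=-7

east=12, north=-7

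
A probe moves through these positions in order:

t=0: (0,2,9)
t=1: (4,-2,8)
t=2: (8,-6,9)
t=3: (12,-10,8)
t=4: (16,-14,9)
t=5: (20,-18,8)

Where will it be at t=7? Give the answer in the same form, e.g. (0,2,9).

The first coordinate changes by +4 each step, so at step 7 it is 0 + 7·(4) = 28.
The second coordinate changes by -4 each step, so at step 7 it is 2 + 7·(-4) = -26.
The third coordinate repeats the cycle [9, 8] with period 2; step 7 mod 2 = 1, giving 8.

(28,-26,8)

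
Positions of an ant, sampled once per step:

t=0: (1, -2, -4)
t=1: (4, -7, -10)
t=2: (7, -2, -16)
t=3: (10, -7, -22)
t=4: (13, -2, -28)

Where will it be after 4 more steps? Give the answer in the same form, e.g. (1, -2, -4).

(25, -2, -52)

The first coordinate changes by +3 each step, so at step 8 it is 1 + 8·(3) = 25.
The second coordinate repeats the cycle [-2, -7] with period 2; step 8 mod 2 = 0, giving -2.
The third coordinate changes by -6 each step, so at step 8 it is -4 + 8·(-6) = -52.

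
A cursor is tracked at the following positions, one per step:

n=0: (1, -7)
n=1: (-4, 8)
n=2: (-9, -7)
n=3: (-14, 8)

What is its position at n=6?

(-29, -7)

The first coordinate changes by -5 each step, so at step 6 it is 1 + 6·(-5) = -29.
The second coordinate repeats the cycle [-7, 8] with period 2; step 6 mod 2 = 0, giving -7.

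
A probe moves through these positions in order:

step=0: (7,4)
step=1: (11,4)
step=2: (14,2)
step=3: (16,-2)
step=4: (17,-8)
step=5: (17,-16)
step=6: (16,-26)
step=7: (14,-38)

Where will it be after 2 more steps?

Taking differences between consecutive positions: (+4,+0), (+3,-2), (+2,-4), (+1,-6), (+0,-8), (-1,-10), (-2,-12). These grow by (-1,-2) each step.
step 8: (14,-38) + (-3,-14) → (11,-52)
step 9: (11,-52) + (-4,-16) → (7,-68)

(7,-68)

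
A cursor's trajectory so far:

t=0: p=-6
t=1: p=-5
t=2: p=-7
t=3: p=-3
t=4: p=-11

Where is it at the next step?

Consecutive displacements +1, -2, +4, -8 scale by a factor of -2 each step.
step 5: -11 + 16 → p=5

p=5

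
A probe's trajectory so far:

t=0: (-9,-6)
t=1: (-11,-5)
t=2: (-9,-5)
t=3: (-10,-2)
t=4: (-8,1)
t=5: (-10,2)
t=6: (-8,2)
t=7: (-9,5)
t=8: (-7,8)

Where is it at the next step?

(-9,9)

Step-to-step displacements: (-2,+1), (+2,+0), (-1,+3), (+2,+3), (-2,+1), (+2,+0), (-1,+3), (+2,+3) — a repeating cycle of length 4.
step 9: apply (-2,+1) → (-9,9)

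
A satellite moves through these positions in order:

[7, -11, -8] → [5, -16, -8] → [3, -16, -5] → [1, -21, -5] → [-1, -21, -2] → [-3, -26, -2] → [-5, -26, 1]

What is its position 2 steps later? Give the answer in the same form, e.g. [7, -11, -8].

The moves between consecutive positions are [-2, -5, +0], [-2, +0, +3], [-2, -5, +0], [-2, +0, +3], [-2, -5, +0], [-2, +0, +3]; they repeat the 2-cycle [[-2, -5, +0], [-2, +0, +3]].
step 7: apply [-2, -5, +0] → [-7, -31, 1]
step 8: apply [-2, +0, +3] → [-9, -31, 4]

[-9, -31, 4]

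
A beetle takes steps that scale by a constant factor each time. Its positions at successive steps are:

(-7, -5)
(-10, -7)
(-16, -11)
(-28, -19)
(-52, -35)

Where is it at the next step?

(-100, -67)

The jumps are (-3, -2), (-6, -4), (-12, -8), (-24, -16) — a geometric progression with ratio 2.
step 5: (-52, -35) + (-48, -32) → (-100, -67)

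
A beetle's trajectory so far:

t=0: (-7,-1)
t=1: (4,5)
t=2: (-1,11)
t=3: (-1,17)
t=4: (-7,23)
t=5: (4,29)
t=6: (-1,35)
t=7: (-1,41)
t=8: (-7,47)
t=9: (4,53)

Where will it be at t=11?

First: cycles through -7, 4, -1, -1 every 4 steps. Step 11 lands at position 3 of the cycle → -1.
Second: linear, +6 per step → 65 at step 11.

(-1,65)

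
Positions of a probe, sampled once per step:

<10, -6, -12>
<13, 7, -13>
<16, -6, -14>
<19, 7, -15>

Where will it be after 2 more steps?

<25, 7, -17>

The first coordinate changes by +3 each step, so at step 5 it is 10 + 5·(3) = 25.
The second coordinate repeats the cycle [-6, 7] with period 2; step 5 mod 2 = 1, giving 7.
The third coordinate changes by -1 each step, so at step 5 it is -12 + 5·(-1) = -17.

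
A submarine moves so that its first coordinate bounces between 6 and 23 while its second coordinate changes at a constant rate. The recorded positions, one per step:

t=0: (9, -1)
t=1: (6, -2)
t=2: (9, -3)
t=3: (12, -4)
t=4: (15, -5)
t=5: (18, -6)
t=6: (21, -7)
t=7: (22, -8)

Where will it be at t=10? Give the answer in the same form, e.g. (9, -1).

The first coordinate reflects between 6 and 23, moving 3 per step.
  step 8: 22 → 19
  step 9: 19 → 16
  step 10: 16 → 13
The second coordinate changes by -1 each step: at step 10 it is -11.

(13, -11)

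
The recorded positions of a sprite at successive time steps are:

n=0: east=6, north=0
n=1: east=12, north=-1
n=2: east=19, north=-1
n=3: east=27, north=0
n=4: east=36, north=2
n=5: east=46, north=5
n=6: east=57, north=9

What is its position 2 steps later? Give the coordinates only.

east=82, north=20

Taking differences between consecutive positions: (+6, -1), (+7, +0), (+8, +1), (+9, +2), (+10, +3), (+11, +4). These grow by (+1, +1) each step.
step 7: east=57, north=9 + (+12, +5) → east=69, north=14
step 8: east=69, north=14 + (+13, +6) → east=82, north=20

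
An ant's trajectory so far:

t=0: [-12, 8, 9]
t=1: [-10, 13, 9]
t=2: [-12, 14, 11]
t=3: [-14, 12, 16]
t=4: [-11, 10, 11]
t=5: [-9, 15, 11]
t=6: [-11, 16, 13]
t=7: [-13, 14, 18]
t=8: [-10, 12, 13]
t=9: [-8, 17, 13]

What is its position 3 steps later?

[-9, 14, 15]

The moves between consecutive positions are [+2, +5, +0], [-2, +1, +2], [-2, -2, +5], [+3, -2, -5], [+2, +5, +0], [-2, +1, +2], [-2, -2, +5], [+3, -2, -5], [+2, +5, +0]; they repeat the 4-cycle [[+2, +5, +0], [-2, +1, +2], [-2, -2, +5], [+3, -2, -5]].
step 10: apply [-2, +1, +2] → [-10, 18, 15]
step 11: apply [-2, -2, +5] → [-12, 16, 20]
step 12: apply [+3, -2, -5] → [-9, 14, 15]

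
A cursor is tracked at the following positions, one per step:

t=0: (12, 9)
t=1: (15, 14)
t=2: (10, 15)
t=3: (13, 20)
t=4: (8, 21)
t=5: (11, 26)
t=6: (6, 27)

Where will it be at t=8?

The moves between consecutive positions are (+3, +5), (-5, +1), (+3, +5), (-5, +1), (+3, +5), (-5, +1); they repeat the 2-cycle [(+3, +5), (-5, +1)].
step 7: apply (+3, +5) → (9, 32)
step 8: apply (-5, +1) → (4, 33)

(4, 33)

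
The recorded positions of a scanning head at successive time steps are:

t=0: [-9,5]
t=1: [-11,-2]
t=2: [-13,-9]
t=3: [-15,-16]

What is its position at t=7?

[-23,-44]

The position changes by [-2,-7] every step.
step 4: [-15,-16] + [-2,-7] → [-17,-23]
step 5: [-17,-23] + [-2,-7] → [-19,-30]
step 6: [-19,-30] + [-2,-7] → [-21,-37]
step 7: [-21,-37] + [-2,-7] → [-23,-44]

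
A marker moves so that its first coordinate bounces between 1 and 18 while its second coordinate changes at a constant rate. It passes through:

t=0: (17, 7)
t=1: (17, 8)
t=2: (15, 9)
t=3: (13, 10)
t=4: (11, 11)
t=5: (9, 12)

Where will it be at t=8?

The first coordinate travels 2 per step and bounces off the walls at 1 and 18.
  step 6: 9 → 7
  step 7: 7 → 5
  step 8: 5 → 3
The second coordinate changes by +1 each step: at step 8 it is 15.

(3, 15)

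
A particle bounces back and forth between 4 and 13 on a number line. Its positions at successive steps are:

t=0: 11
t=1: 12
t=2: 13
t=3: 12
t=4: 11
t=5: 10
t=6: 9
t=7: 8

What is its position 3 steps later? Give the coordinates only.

The value reflects between 4 and 13, moving 1 per step.
  step 8: 8 → 7
  step 9: 7 → 6
  step 10: 6 → 5

5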